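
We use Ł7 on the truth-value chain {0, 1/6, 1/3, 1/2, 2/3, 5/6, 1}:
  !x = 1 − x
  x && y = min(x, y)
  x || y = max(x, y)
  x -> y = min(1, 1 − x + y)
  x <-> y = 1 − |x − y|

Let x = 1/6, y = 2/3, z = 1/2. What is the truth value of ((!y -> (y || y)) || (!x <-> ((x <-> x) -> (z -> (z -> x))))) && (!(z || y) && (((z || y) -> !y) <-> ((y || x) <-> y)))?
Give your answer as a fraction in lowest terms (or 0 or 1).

1/3

!y = !2/3 = 1/3
y || y = 2/3 || 2/3 = 2/3
!y -> (y || y) = 1/3 -> 2/3 = 1
!x = !1/6 = 5/6
x <-> x = 1/6 <-> 1/6 = 1
z -> x = 1/2 -> 1/6 = 2/3
z -> (z -> x) = 1/2 -> 2/3 = 1
(x <-> x) -> (z -> (z -> x)) = 1 -> 1 = 1
!x <-> ((x <-> x) -> (z -> (z -> x))) = 5/6 <-> 1 = 5/6
(!y -> (y || y)) || (!x <-> ((x <-> x) -> (z -> (z -> x)))) = 1 || 5/6 = 1
z || y = 1/2 || 2/3 = 2/3
!(z || y) = !2/3 = 1/3
z || y = 1/2 || 2/3 = 2/3
!y = !2/3 = 1/3
(z || y) -> !y = 2/3 -> 1/3 = 2/3
y || x = 2/3 || 1/6 = 2/3
(y || x) <-> y = 2/3 <-> 2/3 = 1
((z || y) -> !y) <-> ((y || x) <-> y) = 2/3 <-> 1 = 2/3
!(z || y) && (((z || y) -> !y) <-> ((y || x) <-> y)) = 1/3 && 2/3 = 1/3
((!y -> (y || y)) || (!x <-> ((x <-> x) -> (z -> (z -> x))))) && (!(z || y) && (((z || y) -> !y) <-> ((y || x) <-> y))) = 1 && 1/3 = 1/3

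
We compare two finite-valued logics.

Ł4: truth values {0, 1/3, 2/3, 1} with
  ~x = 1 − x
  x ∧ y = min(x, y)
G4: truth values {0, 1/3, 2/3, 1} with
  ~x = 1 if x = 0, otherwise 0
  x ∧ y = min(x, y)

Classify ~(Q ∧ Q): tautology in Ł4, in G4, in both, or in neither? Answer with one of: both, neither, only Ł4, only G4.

neither

In Ł4: at Q = 1/3 the value is 2/3 — not a tautology.
In G4: at Q = 1/3 the value is 0 — not a tautology.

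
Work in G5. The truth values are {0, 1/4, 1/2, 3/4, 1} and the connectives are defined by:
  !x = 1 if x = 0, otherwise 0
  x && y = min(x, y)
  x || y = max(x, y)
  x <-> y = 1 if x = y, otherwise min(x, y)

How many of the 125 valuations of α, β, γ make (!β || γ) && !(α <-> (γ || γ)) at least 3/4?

value 1: 12 assignments (counts)
value 3/4: 4 assignments (counts)
value 1/2: 4 assignments
value 1/4: 4 assignments
value 0: 101 assignments
So 16 of the 125 assignments meet the threshold.

16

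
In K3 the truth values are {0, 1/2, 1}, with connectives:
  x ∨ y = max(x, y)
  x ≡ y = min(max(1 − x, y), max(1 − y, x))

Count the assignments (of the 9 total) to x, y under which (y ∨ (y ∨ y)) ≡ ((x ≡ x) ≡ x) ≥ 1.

2

x = 0, y = 0 ↦ 1  ≥
x = 0, y = 1/2 ↦ 1/2  <
x = 0, y = 1 ↦ 0  <
x = 1/2, y = 0 ↦ 1/2  <
x = 1/2, y = 1/2 ↦ 1/2  <
x = 1/2, y = 1 ↦ 1/2  <
x = 1, y = 0 ↦ 0  <
x = 1, y = 1/2 ↦ 1/2  <
x = 1, y = 1 ↦ 1  ≥
So 2 of the 9 assignments meet the threshold.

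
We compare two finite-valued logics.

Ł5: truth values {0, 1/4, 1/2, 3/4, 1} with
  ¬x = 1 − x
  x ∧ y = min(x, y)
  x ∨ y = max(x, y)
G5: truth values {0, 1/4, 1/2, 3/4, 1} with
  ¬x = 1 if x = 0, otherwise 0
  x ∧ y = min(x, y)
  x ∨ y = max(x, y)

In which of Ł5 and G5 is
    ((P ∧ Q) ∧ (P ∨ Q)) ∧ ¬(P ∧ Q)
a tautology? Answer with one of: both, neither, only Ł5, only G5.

In Ł5: at P = 0, Q = 0 the value is 0 — not a tautology.
In G5: at P = 0, Q = 0 the value is 0 — not a tautology.

neither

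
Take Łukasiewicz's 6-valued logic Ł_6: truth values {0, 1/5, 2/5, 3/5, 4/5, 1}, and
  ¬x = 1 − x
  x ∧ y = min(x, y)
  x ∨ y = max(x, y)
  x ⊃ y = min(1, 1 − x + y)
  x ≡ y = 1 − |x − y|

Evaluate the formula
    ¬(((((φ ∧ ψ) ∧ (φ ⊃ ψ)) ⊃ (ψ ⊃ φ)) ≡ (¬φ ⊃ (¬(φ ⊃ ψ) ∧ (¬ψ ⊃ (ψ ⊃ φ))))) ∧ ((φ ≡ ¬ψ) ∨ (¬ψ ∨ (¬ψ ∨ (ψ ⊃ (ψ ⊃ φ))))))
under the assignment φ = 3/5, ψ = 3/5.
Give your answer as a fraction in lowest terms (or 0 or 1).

φ ∧ ψ = 3/5 ∧ 3/5 = 3/5
φ ⊃ ψ = 3/5 ⊃ 3/5 = 1
(φ ∧ ψ) ∧ (φ ⊃ ψ) = 3/5 ∧ 1 = 3/5
ψ ⊃ φ = 3/5 ⊃ 3/5 = 1
((φ ∧ ψ) ∧ (φ ⊃ ψ)) ⊃ (ψ ⊃ φ) = 3/5 ⊃ 1 = 1
¬φ = ¬3/5 = 2/5
φ ⊃ ψ = 3/5 ⊃ 3/5 = 1
¬(φ ⊃ ψ) = ¬1 = 0
¬ψ = ¬3/5 = 2/5
ψ ⊃ φ = 3/5 ⊃ 3/5 = 1
¬ψ ⊃ (ψ ⊃ φ) = 2/5 ⊃ 1 = 1
¬(φ ⊃ ψ) ∧ (¬ψ ⊃ (ψ ⊃ φ)) = 0 ∧ 1 = 0
¬φ ⊃ (¬(φ ⊃ ψ) ∧ (¬ψ ⊃ (ψ ⊃ φ))) = 2/5 ⊃ 0 = 3/5
(((φ ∧ ψ) ∧ (φ ⊃ ψ)) ⊃ (ψ ⊃ φ)) ≡ (¬φ ⊃ (¬(φ ⊃ ψ) ∧ (¬ψ ⊃ (ψ ⊃ φ)))) = 1 ≡ 3/5 = 3/5
¬ψ = ¬3/5 = 2/5
φ ≡ ¬ψ = 3/5 ≡ 2/5 = 4/5
¬ψ = ¬3/5 = 2/5
¬ψ = ¬3/5 = 2/5
ψ ⊃ φ = 3/5 ⊃ 3/5 = 1
ψ ⊃ (ψ ⊃ φ) = 3/5 ⊃ 1 = 1
¬ψ ∨ (ψ ⊃ (ψ ⊃ φ)) = 2/5 ∨ 1 = 1
¬ψ ∨ (¬ψ ∨ (ψ ⊃ (ψ ⊃ φ))) = 2/5 ∨ 1 = 1
(φ ≡ ¬ψ) ∨ (¬ψ ∨ (¬ψ ∨ (ψ ⊃ (ψ ⊃ φ)))) = 4/5 ∨ 1 = 1
((((φ ∧ ψ) ∧ (φ ⊃ ψ)) ⊃ (ψ ⊃ φ)) ≡ (¬φ ⊃ (¬(φ ⊃ ψ) ∧ (¬ψ ⊃ (ψ ⊃ φ))))) ∧ ((φ ≡ ¬ψ) ∨ (¬ψ ∨ (¬ψ ∨ (ψ ⊃ (ψ ⊃ φ))))) = 3/5 ∧ 1 = 3/5
¬(((((φ ∧ ψ) ∧ (φ ⊃ ψ)) ⊃ (ψ ⊃ φ)) ≡ (¬φ ⊃ (¬(φ ⊃ ψ) ∧ (¬ψ ⊃ (ψ ⊃ φ))))) ∧ ((φ ≡ ¬ψ) ∨ (¬ψ ∨ (¬ψ ∨ (ψ ⊃ (ψ ⊃ φ)))))) = ¬3/5 = 2/5

2/5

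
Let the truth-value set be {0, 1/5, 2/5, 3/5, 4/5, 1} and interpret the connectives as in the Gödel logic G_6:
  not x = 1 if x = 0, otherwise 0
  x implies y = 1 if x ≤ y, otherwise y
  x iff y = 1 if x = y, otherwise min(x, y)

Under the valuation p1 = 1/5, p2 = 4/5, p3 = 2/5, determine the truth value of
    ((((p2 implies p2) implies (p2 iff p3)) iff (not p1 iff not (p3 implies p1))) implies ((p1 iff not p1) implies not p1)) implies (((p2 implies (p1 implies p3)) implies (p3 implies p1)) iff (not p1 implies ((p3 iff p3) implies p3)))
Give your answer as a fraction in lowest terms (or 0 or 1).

p2 implies p2 = 4/5 implies 4/5 = 1
p2 iff p3 = 4/5 iff 2/5 = 2/5
(p2 implies p2) implies (p2 iff p3) = 1 implies 2/5 = 2/5
not p1 = not 1/5 = 0
p3 implies p1 = 2/5 implies 1/5 = 1/5
not (p3 implies p1) = not 1/5 = 0
not p1 iff not (p3 implies p1) = 0 iff 0 = 1
((p2 implies p2) implies (p2 iff p3)) iff (not p1 iff not (p3 implies p1)) = 2/5 iff 1 = 2/5
not p1 = not 1/5 = 0
p1 iff not p1 = 1/5 iff 0 = 0
not p1 = not 1/5 = 0
(p1 iff not p1) implies not p1 = 0 implies 0 = 1
(((p2 implies p2) implies (p2 iff p3)) iff (not p1 iff not (p3 implies p1))) implies ((p1 iff not p1) implies not p1) = 2/5 implies 1 = 1
p1 implies p3 = 1/5 implies 2/5 = 1
p2 implies (p1 implies p3) = 4/5 implies 1 = 1
p3 implies p1 = 2/5 implies 1/5 = 1/5
(p2 implies (p1 implies p3)) implies (p3 implies p1) = 1 implies 1/5 = 1/5
not p1 = not 1/5 = 0
p3 iff p3 = 2/5 iff 2/5 = 1
(p3 iff p3) implies p3 = 1 implies 2/5 = 2/5
not p1 implies ((p3 iff p3) implies p3) = 0 implies 2/5 = 1
((p2 implies (p1 implies p3)) implies (p3 implies p1)) iff (not p1 implies ((p3 iff p3) implies p3)) = 1/5 iff 1 = 1/5
((((p2 implies p2) implies (p2 iff p3)) iff (not p1 iff not (p3 implies p1))) implies ((p1 iff not p1) implies not p1)) implies (((p2 implies (p1 implies p3)) implies (p3 implies p1)) iff (not p1 implies ((p3 iff p3) implies p3))) = 1 implies 1/5 = 1/5

1/5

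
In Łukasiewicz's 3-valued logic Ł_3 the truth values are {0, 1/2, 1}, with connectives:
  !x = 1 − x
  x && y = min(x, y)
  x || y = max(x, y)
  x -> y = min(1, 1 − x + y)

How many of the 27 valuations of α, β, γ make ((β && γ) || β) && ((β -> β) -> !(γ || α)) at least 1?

1

value 1: 1 assignment (counts)
value 1/2: 7 assignments
value 0: 19 assignments
So 1 of the 27 assignments meets the threshold.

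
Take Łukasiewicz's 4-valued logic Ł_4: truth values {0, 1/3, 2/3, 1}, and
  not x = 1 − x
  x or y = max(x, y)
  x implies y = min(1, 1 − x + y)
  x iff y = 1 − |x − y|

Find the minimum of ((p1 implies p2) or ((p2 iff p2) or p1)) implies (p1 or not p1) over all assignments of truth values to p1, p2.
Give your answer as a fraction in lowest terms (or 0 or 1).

Take p1 = 1/3, p2 = 0:
p1 implies p2 = 1/3 implies 0 = 2/3
p2 iff p2 = 0 iff 0 = 1
(p2 iff p2) or p1 = 1 or 1/3 = 1
(p1 implies p2) or ((p2 iff p2) or p1) = 2/3 or 1 = 1
not p1 = not 1/3 = 2/3
p1 or not p1 = 1/3 or 2/3 = 2/3
((p1 implies p2) or ((p2 iff p2) or p1)) implies (p1 or not p1) = 1 implies 2/3 = 2/3
No assignment yields a value below 2/3, so this is the minimum.

2/3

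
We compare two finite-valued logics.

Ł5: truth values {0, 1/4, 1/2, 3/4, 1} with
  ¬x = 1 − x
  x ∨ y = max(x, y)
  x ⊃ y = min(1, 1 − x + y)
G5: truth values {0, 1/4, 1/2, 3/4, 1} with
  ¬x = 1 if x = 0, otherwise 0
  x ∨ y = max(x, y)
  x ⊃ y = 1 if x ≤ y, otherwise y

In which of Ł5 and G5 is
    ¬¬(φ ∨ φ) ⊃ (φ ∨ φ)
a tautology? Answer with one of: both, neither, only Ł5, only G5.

only Ł5

In Ł5: every assignment gives 1 — tautology.
In G5: at φ = 1/4 the value is 1/4 — not a tautology.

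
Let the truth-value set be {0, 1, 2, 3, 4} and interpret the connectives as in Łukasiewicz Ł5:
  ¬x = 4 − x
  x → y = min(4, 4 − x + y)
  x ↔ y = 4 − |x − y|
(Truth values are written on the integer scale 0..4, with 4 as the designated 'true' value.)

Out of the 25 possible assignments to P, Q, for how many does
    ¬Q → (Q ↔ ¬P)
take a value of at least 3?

21

value 4: 19 assignments (counts)
value 3: 2 assignments (counts)
value 2: 2 assignments
value 1: 1 assignment
value 0: 1 assignment
So 21 of the 25 assignments meet the threshold.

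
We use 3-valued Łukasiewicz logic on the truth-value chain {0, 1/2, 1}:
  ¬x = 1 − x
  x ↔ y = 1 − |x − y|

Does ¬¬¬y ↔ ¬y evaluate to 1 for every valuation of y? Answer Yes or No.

y = 0 ↦ 1
y = 1/2 ↦ 1
y = 1 ↦ 1
Every assignment gives a value ≥ 1.

Yes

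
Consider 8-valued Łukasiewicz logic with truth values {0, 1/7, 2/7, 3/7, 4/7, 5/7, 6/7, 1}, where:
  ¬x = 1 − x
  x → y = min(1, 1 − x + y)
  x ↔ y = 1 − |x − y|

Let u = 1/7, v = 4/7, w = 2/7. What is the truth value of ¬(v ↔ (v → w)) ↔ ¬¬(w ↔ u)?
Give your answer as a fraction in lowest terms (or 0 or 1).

v → w = 4/7 → 2/7 = 5/7
v ↔ (v → w) = 4/7 ↔ 5/7 = 6/7
¬(v ↔ (v → w)) = ¬6/7 = 1/7
w ↔ u = 2/7 ↔ 1/7 = 6/7
¬(w ↔ u) = ¬6/7 = 1/7
¬¬(w ↔ u) = ¬1/7 = 6/7
¬(v ↔ (v → w)) ↔ ¬¬(w ↔ u) = 1/7 ↔ 6/7 = 2/7

2/7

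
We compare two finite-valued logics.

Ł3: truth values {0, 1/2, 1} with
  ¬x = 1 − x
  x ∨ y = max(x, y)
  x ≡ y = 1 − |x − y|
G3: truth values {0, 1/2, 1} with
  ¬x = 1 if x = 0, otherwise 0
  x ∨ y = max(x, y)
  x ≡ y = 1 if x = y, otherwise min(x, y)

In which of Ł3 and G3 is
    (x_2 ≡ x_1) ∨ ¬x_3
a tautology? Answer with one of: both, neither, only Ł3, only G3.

In Ł3: at x_1 = 0, x_2 = 1/2, x_3 = 1/2 the value is 1/2 — not a tautology.
In G3: at x_1 = 0, x_2 = 1/2, x_3 = 1/2 the value is 0 — not a tautology.

neither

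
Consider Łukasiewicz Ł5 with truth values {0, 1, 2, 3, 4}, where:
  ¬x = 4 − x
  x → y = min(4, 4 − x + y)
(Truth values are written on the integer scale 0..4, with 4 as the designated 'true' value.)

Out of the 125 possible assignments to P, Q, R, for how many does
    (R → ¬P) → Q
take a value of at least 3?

69

value 4: 45 assignments (counts)
value 3: 24 assignments (counts)
value 2: 22 assignments
value 1: 19 assignments
value 0: 15 assignments
So 69 of the 125 assignments meet the threshold.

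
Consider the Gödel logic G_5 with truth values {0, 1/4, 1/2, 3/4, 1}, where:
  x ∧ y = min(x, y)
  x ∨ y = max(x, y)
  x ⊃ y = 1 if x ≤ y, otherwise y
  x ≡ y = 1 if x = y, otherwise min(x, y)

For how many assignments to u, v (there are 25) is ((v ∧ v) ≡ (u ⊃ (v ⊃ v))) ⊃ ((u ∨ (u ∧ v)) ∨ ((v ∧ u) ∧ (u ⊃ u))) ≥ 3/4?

16

value 1: 15 assignments (counts)
value 3/4: 1 assignment (counts)
value 1/2: 2 assignments
value 1/4: 3 assignments
value 0: 4 assignments
So 16 of the 25 assignments meet the threshold.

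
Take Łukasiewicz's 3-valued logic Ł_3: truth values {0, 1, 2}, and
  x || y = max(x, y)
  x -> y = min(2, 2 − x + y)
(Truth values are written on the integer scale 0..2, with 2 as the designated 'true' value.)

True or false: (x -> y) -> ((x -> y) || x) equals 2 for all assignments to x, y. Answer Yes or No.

x = 0, y = 0 ↦ 2
x = 0, y = 1 ↦ 2
x = 0, y = 2 ↦ 2
x = 1, y = 0 ↦ 2
x = 1, y = 1 ↦ 2
x = 1, y = 2 ↦ 2
x = 2, y = 0 ↦ 2
x = 2, y = 1 ↦ 2
x = 2, y = 2 ↦ 2
Every assignment gives a value ≥ 2.

Yes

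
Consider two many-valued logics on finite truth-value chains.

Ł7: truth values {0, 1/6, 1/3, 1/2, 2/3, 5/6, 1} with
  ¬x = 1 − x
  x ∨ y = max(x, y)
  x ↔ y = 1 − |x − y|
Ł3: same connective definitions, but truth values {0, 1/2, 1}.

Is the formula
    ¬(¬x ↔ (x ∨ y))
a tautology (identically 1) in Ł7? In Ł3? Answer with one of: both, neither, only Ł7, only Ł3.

neither

In Ł7: at x = 0, y = 1/6 the value is 5/6 — not a tautology.
In Ł3: at x = 0, y = 1/2 the value is 1/2 — not a tautology.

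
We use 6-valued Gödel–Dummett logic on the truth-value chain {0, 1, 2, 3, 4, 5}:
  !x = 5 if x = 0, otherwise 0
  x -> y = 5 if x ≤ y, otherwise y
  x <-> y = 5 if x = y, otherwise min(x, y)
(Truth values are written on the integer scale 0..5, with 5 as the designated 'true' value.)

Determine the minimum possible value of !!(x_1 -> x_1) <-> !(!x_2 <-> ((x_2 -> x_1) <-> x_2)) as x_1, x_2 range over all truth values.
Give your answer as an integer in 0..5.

0

Take x_1 = 0, x_2 = 1:
x_1 -> x_1 = 0 -> 0 = 5
!(x_1 -> x_1) = !5 = 0
!!(x_1 -> x_1) = !0 = 5
!x_2 = !1 = 0
x_2 -> x_1 = 1 -> 0 = 0
(x_2 -> x_1) <-> x_2 = 0 <-> 1 = 0
!x_2 <-> ((x_2 -> x_1) <-> x_2) = 0 <-> 0 = 5
!(!x_2 <-> ((x_2 -> x_1) <-> x_2)) = !5 = 0
!!(x_1 -> x_1) <-> !(!x_2 <-> ((x_2 -> x_1) <-> x_2)) = 5 <-> 0 = 0
No assignment yields a value below 0, so this is the minimum.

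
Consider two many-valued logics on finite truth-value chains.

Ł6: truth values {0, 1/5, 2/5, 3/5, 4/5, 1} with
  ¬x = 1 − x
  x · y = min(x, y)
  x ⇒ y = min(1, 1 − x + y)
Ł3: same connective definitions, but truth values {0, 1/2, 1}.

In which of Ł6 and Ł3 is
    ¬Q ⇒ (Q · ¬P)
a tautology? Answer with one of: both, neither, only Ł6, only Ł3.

In Ł6: at P = 0, Q = 0 the value is 0 — not a tautology.
In Ł3: at P = 0, Q = 0 the value is 0 — not a tautology.

neither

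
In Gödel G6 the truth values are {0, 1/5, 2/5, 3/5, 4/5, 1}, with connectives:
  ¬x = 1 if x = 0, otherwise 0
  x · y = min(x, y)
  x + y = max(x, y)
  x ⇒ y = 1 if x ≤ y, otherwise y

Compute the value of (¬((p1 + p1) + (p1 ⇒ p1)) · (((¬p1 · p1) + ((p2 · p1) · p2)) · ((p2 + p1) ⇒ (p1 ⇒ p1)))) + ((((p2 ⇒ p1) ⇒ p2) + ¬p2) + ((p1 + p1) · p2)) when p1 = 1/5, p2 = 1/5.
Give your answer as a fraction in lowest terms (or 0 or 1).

1/5

p1 + p1 = 1/5 + 1/5 = 1/5
p1 ⇒ p1 = 1/5 ⇒ 1/5 = 1
(p1 + p1) + (p1 ⇒ p1) = 1/5 + 1 = 1
¬((p1 + p1) + (p1 ⇒ p1)) = ¬1 = 0
¬p1 = ¬1/5 = 0
¬p1 · p1 = 0 · 1/5 = 0
p2 · p1 = 1/5 · 1/5 = 1/5
(p2 · p1) · p2 = 1/5 · 1/5 = 1/5
(¬p1 · p1) + ((p2 · p1) · p2) = 0 + 1/5 = 1/5
p2 + p1 = 1/5 + 1/5 = 1/5
p1 ⇒ p1 = 1/5 ⇒ 1/5 = 1
(p2 + p1) ⇒ (p1 ⇒ p1) = 1/5 ⇒ 1 = 1
((¬p1 · p1) + ((p2 · p1) · p2)) · ((p2 + p1) ⇒ (p1 ⇒ p1)) = 1/5 · 1 = 1/5
¬((p1 + p1) + (p1 ⇒ p1)) · (((¬p1 · p1) + ((p2 · p1) · p2)) · ((p2 + p1) ⇒ (p1 ⇒ p1))) = 0 · 1/5 = 0
p2 ⇒ p1 = 1/5 ⇒ 1/5 = 1
(p2 ⇒ p1) ⇒ p2 = 1 ⇒ 1/5 = 1/5
¬p2 = ¬1/5 = 0
((p2 ⇒ p1) ⇒ p2) + ¬p2 = 1/5 + 0 = 1/5
p1 + p1 = 1/5 + 1/5 = 1/5
(p1 + p1) · p2 = 1/5 · 1/5 = 1/5
(((p2 ⇒ p1) ⇒ p2) + ¬p2) + ((p1 + p1) · p2) = 1/5 + 1/5 = 1/5
(¬((p1 + p1) + (p1 ⇒ p1)) · (((¬p1 · p1) + ((p2 · p1) · p2)) · ((p2 + p1) ⇒ (p1 ⇒ p1)))) + ((((p2 ⇒ p1) ⇒ p2) + ¬p2) + ((p1 + p1) · p2)) = 0 + 1/5 = 1/5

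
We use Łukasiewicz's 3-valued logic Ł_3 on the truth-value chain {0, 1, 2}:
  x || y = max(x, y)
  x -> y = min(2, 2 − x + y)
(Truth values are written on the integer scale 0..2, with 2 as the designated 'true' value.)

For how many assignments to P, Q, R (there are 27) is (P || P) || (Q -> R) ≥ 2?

21

value 2: 21 assignments (counts)
value 1: 5 assignments
value 0: 1 assignment
So 21 of the 27 assignments meet the threshold.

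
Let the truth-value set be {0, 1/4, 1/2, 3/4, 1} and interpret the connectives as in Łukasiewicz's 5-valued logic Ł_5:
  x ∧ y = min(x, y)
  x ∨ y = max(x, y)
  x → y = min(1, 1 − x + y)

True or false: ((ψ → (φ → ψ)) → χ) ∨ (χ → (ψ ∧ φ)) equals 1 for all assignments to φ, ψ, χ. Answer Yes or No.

Counterexample: take φ = 0, ψ = 0, χ = 1/4.
φ → ψ = 0 → 0 = 1
ψ → (φ → ψ) = 0 → 1 = 1
(ψ → (φ → ψ)) → χ = 1 → 1/4 = 1/4
ψ ∧ φ = 0 ∧ 0 = 0
χ → (ψ ∧ φ) = 1/4 → 0 = 3/4
((ψ → (φ → ψ)) → χ) ∨ (χ → (ψ ∧ φ)) = 1/4 ∨ 3/4 = 3/4
This gives 3/4 ≠ 1.

No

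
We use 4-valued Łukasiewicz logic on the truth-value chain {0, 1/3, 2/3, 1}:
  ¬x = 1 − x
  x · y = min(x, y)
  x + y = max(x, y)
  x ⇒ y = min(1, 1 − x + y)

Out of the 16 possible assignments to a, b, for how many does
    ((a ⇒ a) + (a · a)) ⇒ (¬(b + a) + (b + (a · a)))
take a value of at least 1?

a = 0, b = 0 ↦ 1  ≥
a = 0, b = 1/3 ↦ 2/3  <
a = 0, b = 2/3 ↦ 2/3  <
a = 0, b = 1 ↦ 1  ≥
a = 1/3, b = 0 ↦ 2/3  <
a = 1/3, b = 1/3 ↦ 2/3  <
a = 1/3, b = 2/3 ↦ 2/3  <
a = 1/3, b = 1 ↦ 1  ≥
a = 2/3, b = 0 ↦ 2/3  <
a = 2/3, b = 1/3 ↦ 2/3  <
a = 2/3, b = 2/3 ↦ 2/3  <
a = 2/3, b = 1 ↦ 1  ≥
a = 1, b = 0 ↦ 1  ≥
a = 1, b = 1/3 ↦ 1  ≥
a = 1, b = 2/3 ↦ 1  ≥
a = 1, b = 1 ↦ 1  ≥
So 8 of the 16 assignments meet the threshold.

8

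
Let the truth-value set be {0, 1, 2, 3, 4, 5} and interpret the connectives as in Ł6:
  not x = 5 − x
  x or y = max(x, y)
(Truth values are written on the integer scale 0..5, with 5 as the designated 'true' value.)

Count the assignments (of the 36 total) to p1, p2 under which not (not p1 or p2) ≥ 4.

value 5: 1 assignment (counts)
value 4: 3 assignments (counts)
value 3: 5 assignments
value 2: 7 assignments
value 1: 9 assignments
value 0: 11 assignments
So 4 of the 36 assignments meet the threshold.

4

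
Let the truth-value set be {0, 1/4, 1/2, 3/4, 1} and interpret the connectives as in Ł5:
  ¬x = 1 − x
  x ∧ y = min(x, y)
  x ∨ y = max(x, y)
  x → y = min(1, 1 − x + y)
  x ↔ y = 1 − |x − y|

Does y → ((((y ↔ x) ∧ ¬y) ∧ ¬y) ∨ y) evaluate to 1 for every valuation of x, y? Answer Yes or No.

At x = 1/2, y = 1/2, for instance:
y ↔ x = 1/2 ↔ 1/2 = 1
¬y = ¬1/2 = 1/2
(y ↔ x) ∧ ¬y = 1 ∧ 1/2 = 1/2
¬y = ¬1/2 = 1/2
((y ↔ x) ∧ ¬y) ∧ ¬y = 1/2 ∧ 1/2 = 1/2
(((y ↔ x) ∧ ¬y) ∧ ¬y) ∨ y = 1/2 ∨ 1/2 = 1/2
y → ((((y ↔ x) ∧ ¬y) ∧ ¬y) ∨ y) = 1/2 → 1/2 = 1
and checking the remaining 24 assignments likewise gives ≥ 1 in every case.

Yes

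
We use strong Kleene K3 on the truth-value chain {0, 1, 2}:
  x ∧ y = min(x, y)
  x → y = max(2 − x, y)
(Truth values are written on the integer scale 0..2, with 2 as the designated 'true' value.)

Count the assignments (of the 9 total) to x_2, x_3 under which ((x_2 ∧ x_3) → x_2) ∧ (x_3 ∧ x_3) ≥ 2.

x_2 = 0, x_3 = 0 ↦ 0  <
x_2 = 0, x_3 = 1 ↦ 1  <
x_2 = 0, x_3 = 2 ↦ 2  ≥
x_2 = 1, x_3 = 0 ↦ 0  <
x_2 = 1, x_3 = 1 ↦ 1  <
x_2 = 1, x_3 = 2 ↦ 1  <
x_2 = 2, x_3 = 0 ↦ 0  <
x_2 = 2, x_3 = 1 ↦ 1  <
x_2 = 2, x_3 = 2 ↦ 2  ≥
So 2 of the 9 assignments meet the threshold.

2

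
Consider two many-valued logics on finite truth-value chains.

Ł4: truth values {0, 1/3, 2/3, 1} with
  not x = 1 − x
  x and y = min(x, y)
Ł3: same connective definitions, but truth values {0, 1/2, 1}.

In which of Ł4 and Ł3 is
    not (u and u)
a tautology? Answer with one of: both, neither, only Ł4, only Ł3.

In Ł4: at u = 1/3 the value is 2/3 — not a tautology.
In Ł3: at u = 1/2 the value is 1/2 — not a tautology.

neither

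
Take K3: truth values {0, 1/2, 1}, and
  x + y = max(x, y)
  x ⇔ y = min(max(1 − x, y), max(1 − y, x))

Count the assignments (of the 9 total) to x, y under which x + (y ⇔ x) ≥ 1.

4

x = 0, y = 0 ↦ 1  ≥
x = 0, y = 1/2 ↦ 1/2  <
x = 0, y = 1 ↦ 0  <
x = 1/2, y = 0 ↦ 1/2  <
x = 1/2, y = 1/2 ↦ 1/2  <
x = 1/2, y = 1 ↦ 1/2  <
x = 1, y = 0 ↦ 1  ≥
x = 1, y = 1/2 ↦ 1  ≥
x = 1, y = 1 ↦ 1  ≥
So 4 of the 9 assignments meet the threshold.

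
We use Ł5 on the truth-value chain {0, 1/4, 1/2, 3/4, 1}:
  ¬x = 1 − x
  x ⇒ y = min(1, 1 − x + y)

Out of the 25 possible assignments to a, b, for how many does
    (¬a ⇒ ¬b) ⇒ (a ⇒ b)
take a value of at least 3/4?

value 1: 15 assignments (counts)
value 3/4: 4 assignments (counts)
value 1/2: 3 assignments
value 1/4: 2 assignments
value 0: 1 assignment
So 19 of the 25 assignments meet the threshold.

19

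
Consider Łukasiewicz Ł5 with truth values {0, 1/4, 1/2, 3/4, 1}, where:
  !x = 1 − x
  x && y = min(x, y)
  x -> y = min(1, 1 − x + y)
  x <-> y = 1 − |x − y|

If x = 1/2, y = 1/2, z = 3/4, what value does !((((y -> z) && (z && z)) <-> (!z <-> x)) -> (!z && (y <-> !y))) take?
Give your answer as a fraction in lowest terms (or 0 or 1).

3/4

y -> z = 1/2 -> 3/4 = 1
z && z = 3/4 && 3/4 = 3/4
(y -> z) && (z && z) = 1 && 3/4 = 3/4
!z = !3/4 = 1/4
!z <-> x = 1/4 <-> 1/2 = 3/4
((y -> z) && (z && z)) <-> (!z <-> x) = 3/4 <-> 3/4 = 1
!z = !3/4 = 1/4
!y = !1/2 = 1/2
y <-> !y = 1/2 <-> 1/2 = 1
!z && (y <-> !y) = 1/4 && 1 = 1/4
(((y -> z) && (z && z)) <-> (!z <-> x)) -> (!z && (y <-> !y)) = 1 -> 1/4 = 1/4
!((((y -> z) && (z && z)) <-> (!z <-> x)) -> (!z && (y <-> !y))) = !1/4 = 3/4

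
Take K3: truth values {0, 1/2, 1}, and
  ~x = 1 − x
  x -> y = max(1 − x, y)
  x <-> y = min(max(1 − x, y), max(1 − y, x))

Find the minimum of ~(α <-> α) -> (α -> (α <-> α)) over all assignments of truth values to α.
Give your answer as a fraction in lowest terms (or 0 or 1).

1/2

Take α = 1/2:
α <-> α = 1/2 <-> 1/2 = 1/2
~(α <-> α) = ~1/2 = 1/2
α <-> α = 1/2 <-> 1/2 = 1/2
α -> (α <-> α) = 1/2 -> 1/2 = 1/2
~(α <-> α) -> (α -> (α <-> α)) = 1/2 -> 1/2 = 1/2
No assignment yields a value below 1/2, so this is the minimum.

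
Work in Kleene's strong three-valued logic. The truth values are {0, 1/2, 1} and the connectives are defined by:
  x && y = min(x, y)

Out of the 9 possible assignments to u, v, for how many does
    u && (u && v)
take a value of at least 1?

1

u = 0, v = 0 ↦ 0  <
u = 0, v = 1/2 ↦ 0  <
u = 0, v = 1 ↦ 0  <
u = 1/2, v = 0 ↦ 0  <
u = 1/2, v = 1/2 ↦ 1/2  <
u = 1/2, v = 1 ↦ 1/2  <
u = 1, v = 0 ↦ 0  <
u = 1, v = 1/2 ↦ 1/2  <
u = 1, v = 1 ↦ 1  ≥
So 1 of the 9 assignments meets the threshold.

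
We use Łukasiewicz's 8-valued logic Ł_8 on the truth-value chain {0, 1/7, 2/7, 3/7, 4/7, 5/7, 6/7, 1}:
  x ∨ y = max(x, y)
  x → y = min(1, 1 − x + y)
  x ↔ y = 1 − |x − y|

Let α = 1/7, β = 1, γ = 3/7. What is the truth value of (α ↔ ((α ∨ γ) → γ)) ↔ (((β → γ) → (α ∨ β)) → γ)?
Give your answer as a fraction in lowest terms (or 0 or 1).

α ∨ γ = 1/7 ∨ 3/7 = 3/7
(α ∨ γ) → γ = 3/7 → 3/7 = 1
α ↔ ((α ∨ γ) → γ) = 1/7 ↔ 1 = 1/7
β → γ = 1 → 3/7 = 3/7
α ∨ β = 1/7 ∨ 1 = 1
(β → γ) → (α ∨ β) = 3/7 → 1 = 1
((β → γ) → (α ∨ β)) → γ = 1 → 3/7 = 3/7
(α ↔ ((α ∨ γ) → γ)) ↔ (((β → γ) → (α ∨ β)) → γ) = 1/7 ↔ 3/7 = 5/7

5/7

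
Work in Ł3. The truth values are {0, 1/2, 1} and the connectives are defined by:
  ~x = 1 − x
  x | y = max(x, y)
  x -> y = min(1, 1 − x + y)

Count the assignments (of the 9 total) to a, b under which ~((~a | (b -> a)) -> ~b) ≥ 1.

2

a = 0, b = 0 ↦ 0  <
a = 0, b = 1/2 ↦ 1/2  <
a = 0, b = 1 ↦ 1  ≥
a = 1/2, b = 0 ↦ 0  <
a = 1/2, b = 1/2 ↦ 1/2  <
a = 1/2, b = 1 ↦ 1/2  <
a = 1, b = 0 ↦ 0  <
a = 1, b = 1/2 ↦ 1/2  <
a = 1, b = 1 ↦ 1  ≥
So 2 of the 9 assignments meet the threshold.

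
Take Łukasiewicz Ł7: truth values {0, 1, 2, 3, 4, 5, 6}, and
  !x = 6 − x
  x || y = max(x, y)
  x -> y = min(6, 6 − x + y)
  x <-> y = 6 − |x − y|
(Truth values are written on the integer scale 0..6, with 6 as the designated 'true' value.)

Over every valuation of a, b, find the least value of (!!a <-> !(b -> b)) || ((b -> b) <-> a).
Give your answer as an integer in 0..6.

Take a = 3, b = 0:
!a = !3 = 3
!!a = !3 = 3
b -> b = 0 -> 0 = 6
!(b -> b) = !6 = 0
!!a <-> !(b -> b) = 3 <-> 0 = 3
b -> b = 0 -> 0 = 6
(b -> b) <-> a = 6 <-> 3 = 3
(!!a <-> !(b -> b)) || ((b -> b) <-> a) = 3 || 3 = 3
No assignment yields a value below 3, so this is the minimum.

3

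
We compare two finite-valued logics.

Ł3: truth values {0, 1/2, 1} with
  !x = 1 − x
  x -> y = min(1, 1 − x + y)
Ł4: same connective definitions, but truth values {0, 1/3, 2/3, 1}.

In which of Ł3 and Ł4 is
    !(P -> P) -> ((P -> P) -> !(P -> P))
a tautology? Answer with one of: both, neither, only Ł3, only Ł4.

both

In Ł3: every assignment gives 1 — tautology.
In Ł4: every assignment gives 1 — tautology.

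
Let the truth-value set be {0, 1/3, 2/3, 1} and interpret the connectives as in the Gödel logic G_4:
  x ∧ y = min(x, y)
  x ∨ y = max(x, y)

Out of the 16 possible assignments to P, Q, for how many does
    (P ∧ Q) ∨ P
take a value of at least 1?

P = 0, Q = 0 ↦ 0  <
P = 0, Q = 1/3 ↦ 0  <
P = 0, Q = 2/3 ↦ 0  <
P = 0, Q = 1 ↦ 0  <
P = 1/3, Q = 0 ↦ 1/3  <
P = 1/3, Q = 1/3 ↦ 1/3  <
P = 1/3, Q = 2/3 ↦ 1/3  <
P = 1/3, Q = 1 ↦ 1/3  <
P = 2/3, Q = 0 ↦ 2/3  <
P = 2/3, Q = 1/3 ↦ 2/3  <
P = 2/3, Q = 2/3 ↦ 2/3  <
P = 2/3, Q = 1 ↦ 2/3  <
P = 1, Q = 0 ↦ 1  ≥
P = 1, Q = 1/3 ↦ 1  ≥
P = 1, Q = 2/3 ↦ 1  ≥
P = 1, Q = 1 ↦ 1  ≥
So 4 of the 16 assignments meet the threshold.

4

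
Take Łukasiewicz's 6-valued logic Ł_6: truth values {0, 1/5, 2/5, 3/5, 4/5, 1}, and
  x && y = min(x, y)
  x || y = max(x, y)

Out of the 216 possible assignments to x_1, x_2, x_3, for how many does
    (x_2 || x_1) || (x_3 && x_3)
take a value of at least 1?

91

value 1: 91 assignments (counts)
value 4/5: 61 assignments
value 3/5: 37 assignments
value 2/5: 19 assignments
value 1/5: 7 assignments
value 0: 1 assignment
So 91 of the 216 assignments meet the threshold.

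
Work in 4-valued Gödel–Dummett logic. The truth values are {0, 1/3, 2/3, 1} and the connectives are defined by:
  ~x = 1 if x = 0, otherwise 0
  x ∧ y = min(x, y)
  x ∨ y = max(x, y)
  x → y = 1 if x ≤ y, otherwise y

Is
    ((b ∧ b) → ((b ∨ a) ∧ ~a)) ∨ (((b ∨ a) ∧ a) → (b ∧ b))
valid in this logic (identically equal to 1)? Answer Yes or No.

No

Counterexample: take a = 2/3, b = 1/3.
b ∧ b = 1/3 ∧ 1/3 = 1/3
b ∨ a = 1/3 ∨ 2/3 = 2/3
~a = ~2/3 = 0
(b ∨ a) ∧ ~a = 2/3 ∧ 0 = 0
(b ∧ b) → ((b ∨ a) ∧ ~a) = 1/3 → 0 = 0
b ∨ a = 1/3 ∨ 2/3 = 2/3
(b ∨ a) ∧ a = 2/3 ∧ 2/3 = 2/3
b ∧ b = 1/3 ∧ 1/3 = 1/3
((b ∨ a) ∧ a) → (b ∧ b) = 2/3 → 1/3 = 1/3
((b ∧ b) → ((b ∨ a) ∧ ~a)) ∨ (((b ∨ a) ∧ a) → (b ∧ b)) = 0 ∨ 1/3 = 1/3
This gives 1/3 ≠ 1.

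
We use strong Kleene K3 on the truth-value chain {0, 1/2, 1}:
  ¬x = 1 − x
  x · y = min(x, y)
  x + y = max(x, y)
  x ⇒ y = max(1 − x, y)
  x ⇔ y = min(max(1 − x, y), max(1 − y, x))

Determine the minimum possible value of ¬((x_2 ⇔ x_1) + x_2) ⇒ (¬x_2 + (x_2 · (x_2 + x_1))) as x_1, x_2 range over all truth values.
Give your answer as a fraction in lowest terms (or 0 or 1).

Take x_1 = 0, x_2 = 1/2:
x_2 ⇔ x_1 = 1/2 ⇔ 0 = 1/2
(x_2 ⇔ x_1) + x_2 = 1/2 + 1/2 = 1/2
¬((x_2 ⇔ x_1) + x_2) = ¬1/2 = 1/2
¬x_2 = ¬1/2 = 1/2
x_2 + x_1 = 1/2 + 0 = 1/2
x_2 · (x_2 + x_1) = 1/2 · 1/2 = 1/2
¬x_2 + (x_2 · (x_2 + x_1)) = 1/2 + 1/2 = 1/2
¬((x_2 ⇔ x_1) + x_2) ⇒ (¬x_2 + (x_2 · (x_2 + x_1))) = 1/2 ⇒ 1/2 = 1/2
No assignment yields a value below 1/2, so this is the minimum.

1/2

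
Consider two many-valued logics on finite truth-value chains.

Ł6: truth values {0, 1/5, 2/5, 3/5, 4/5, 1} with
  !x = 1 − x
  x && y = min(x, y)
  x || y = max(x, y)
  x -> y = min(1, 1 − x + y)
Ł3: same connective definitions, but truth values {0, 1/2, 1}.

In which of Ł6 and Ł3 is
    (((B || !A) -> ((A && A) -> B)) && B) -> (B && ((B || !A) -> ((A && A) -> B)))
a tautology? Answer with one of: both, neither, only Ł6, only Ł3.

In Ł6: every assignment gives 1 — tautology.
In Ł3: every assignment gives 1 — tautology.

both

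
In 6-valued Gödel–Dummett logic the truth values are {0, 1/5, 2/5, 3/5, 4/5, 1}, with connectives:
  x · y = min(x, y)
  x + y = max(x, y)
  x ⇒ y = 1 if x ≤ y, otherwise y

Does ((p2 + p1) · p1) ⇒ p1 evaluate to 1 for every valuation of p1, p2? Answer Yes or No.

At p1 = 3/5, p2 = 0, for instance:
p2 + p1 = 0 + 3/5 = 3/5
(p2 + p1) · p1 = 3/5 · 3/5 = 3/5
((p2 + p1) · p1) ⇒ p1 = 3/5 ⇒ 3/5 = 1
and checking the remaining 35 assignments likewise gives ≥ 1 in every case.

Yes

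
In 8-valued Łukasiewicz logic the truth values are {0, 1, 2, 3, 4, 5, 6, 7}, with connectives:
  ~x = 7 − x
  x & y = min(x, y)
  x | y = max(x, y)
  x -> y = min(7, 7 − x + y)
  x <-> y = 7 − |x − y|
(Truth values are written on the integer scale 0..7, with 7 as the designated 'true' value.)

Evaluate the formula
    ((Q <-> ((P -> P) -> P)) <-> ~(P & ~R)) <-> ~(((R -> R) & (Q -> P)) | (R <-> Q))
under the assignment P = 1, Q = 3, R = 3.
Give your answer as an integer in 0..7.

1

P -> P = 1 -> 1 = 7
(P -> P) -> P = 7 -> 1 = 1
Q <-> ((P -> P) -> P) = 3 <-> 1 = 5
~R = ~3 = 4
P & ~R = 1 & 4 = 1
~(P & ~R) = ~1 = 6
(Q <-> ((P -> P) -> P)) <-> ~(P & ~R) = 5 <-> 6 = 6
R -> R = 3 -> 3 = 7
Q -> P = 3 -> 1 = 5
(R -> R) & (Q -> P) = 7 & 5 = 5
R <-> Q = 3 <-> 3 = 7
((R -> R) & (Q -> P)) | (R <-> Q) = 5 | 7 = 7
~(((R -> R) & (Q -> P)) | (R <-> Q)) = ~7 = 0
((Q <-> ((P -> P) -> P)) <-> ~(P & ~R)) <-> ~(((R -> R) & (Q -> P)) | (R <-> Q)) = 6 <-> 0 = 1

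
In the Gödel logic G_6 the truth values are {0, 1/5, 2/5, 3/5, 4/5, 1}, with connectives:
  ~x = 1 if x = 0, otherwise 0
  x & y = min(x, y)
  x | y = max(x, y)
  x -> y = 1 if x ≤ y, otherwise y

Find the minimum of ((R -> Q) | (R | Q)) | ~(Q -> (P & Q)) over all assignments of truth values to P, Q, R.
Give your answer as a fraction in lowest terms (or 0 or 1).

Take P = 0, Q = 0, R = 1/5:
R -> Q = 1/5 -> 0 = 0
R | Q = 1/5 | 0 = 1/5
(R -> Q) | (R | Q) = 0 | 1/5 = 1/5
P & Q = 0 & 0 = 0
Q -> (P & Q) = 0 -> 0 = 1
~(Q -> (P & Q)) = ~1 = 0
((R -> Q) | (R | Q)) | ~(Q -> (P & Q)) = 1/5 | 0 = 1/5
No assignment yields a value below 1/5, so this is the minimum.

1/5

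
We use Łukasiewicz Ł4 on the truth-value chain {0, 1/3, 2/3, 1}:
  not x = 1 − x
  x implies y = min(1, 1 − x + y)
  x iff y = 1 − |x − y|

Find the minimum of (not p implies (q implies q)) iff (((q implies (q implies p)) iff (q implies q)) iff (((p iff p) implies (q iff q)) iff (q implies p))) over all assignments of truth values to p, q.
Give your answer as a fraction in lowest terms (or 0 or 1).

2/3

Take p = 0, q = 1/3:
not p = not 0 = 1
q implies q = 1/3 implies 1/3 = 1
not p implies (q implies q) = 1 implies 1 = 1
q implies p = 1/3 implies 0 = 2/3
q implies (q implies p) = 1/3 implies 2/3 = 1
q implies q = 1/3 implies 1/3 = 1
(q implies (q implies p)) iff (q implies q) = 1 iff 1 = 1
p iff p = 0 iff 0 = 1
q iff q = 1/3 iff 1/3 = 1
(p iff p) implies (q iff q) = 1 implies 1 = 1
q implies p = 1/3 implies 0 = 2/3
((p iff p) implies (q iff q)) iff (q implies p) = 1 iff 2/3 = 2/3
((q implies (q implies p)) iff (q implies q)) iff (((p iff p) implies (q iff q)) iff (q implies p)) = 1 iff 2/3 = 2/3
(not p implies (q implies q)) iff (((q implies (q implies p)) iff (q implies q)) iff (((p iff p) implies (q iff q)) iff (q implies p))) = 1 iff 2/3 = 2/3
No assignment yields a value below 2/3, so this is the minimum.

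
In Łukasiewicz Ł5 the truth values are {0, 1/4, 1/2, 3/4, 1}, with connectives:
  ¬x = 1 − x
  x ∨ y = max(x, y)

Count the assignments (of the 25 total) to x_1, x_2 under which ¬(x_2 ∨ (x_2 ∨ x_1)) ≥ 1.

1

value 1: 1 assignment (counts)
value 3/4: 3 assignments
value 1/2: 5 assignments
value 1/4: 7 assignments
value 0: 9 assignments
So 1 of the 25 assignments meets the threshold.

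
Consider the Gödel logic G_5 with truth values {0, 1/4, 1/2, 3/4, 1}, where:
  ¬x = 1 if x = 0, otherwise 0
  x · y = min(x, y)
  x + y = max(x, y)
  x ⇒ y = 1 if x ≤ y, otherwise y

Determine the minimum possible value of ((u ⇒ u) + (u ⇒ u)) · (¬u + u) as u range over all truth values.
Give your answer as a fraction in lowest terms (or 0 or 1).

Take u = 1/4:
u ⇒ u = 1/4 ⇒ 1/4 = 1
u ⇒ u = 1/4 ⇒ 1/4 = 1
(u ⇒ u) + (u ⇒ u) = 1 + 1 = 1
¬u = ¬1/4 = 0
¬u + u = 0 + 1/4 = 1/4
((u ⇒ u) + (u ⇒ u)) · (¬u + u) = 1 · 1/4 = 1/4
No assignment yields a value below 1/4, so this is the minimum.

1/4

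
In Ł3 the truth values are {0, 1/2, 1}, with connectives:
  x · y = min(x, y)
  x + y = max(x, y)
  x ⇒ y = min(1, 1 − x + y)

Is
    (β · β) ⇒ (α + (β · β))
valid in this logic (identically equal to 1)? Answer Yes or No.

Yes

α = 0, β = 0 ↦ 1
α = 0, β = 1/2 ↦ 1
α = 0, β = 1 ↦ 1
α = 1/2, β = 0 ↦ 1
α = 1/2, β = 1/2 ↦ 1
α = 1/2, β = 1 ↦ 1
α = 1, β = 0 ↦ 1
α = 1, β = 1/2 ↦ 1
α = 1, β = 1 ↦ 1
Every assignment gives a value ≥ 1.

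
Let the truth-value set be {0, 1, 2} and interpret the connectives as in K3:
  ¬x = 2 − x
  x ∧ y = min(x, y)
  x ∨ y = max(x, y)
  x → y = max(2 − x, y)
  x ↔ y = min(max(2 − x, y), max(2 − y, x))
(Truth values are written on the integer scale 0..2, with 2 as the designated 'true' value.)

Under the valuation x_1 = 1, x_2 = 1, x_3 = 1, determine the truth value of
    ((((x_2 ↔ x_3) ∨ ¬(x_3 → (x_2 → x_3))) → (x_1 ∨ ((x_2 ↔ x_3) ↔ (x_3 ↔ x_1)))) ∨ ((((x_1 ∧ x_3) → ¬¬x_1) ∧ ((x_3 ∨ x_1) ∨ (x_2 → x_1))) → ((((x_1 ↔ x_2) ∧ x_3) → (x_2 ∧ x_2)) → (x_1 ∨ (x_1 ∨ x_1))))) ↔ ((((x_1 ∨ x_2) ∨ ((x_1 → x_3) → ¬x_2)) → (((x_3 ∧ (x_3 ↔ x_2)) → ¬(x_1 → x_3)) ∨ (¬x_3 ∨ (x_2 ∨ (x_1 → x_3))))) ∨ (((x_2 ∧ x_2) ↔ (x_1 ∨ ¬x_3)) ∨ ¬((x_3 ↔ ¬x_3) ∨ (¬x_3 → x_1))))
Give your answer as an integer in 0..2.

1

x_2 ↔ x_3 = 1 ↔ 1 = 1
x_2 → x_3 = 1 → 1 = 1
x_3 → (x_2 → x_3) = 1 → 1 = 1
¬(x_3 → (x_2 → x_3)) = ¬1 = 1
(x_2 ↔ x_3) ∨ ¬(x_3 → (x_2 → x_3)) = 1 ∨ 1 = 1
x_2 ↔ x_3 = 1 ↔ 1 = 1
x_3 ↔ x_1 = 1 ↔ 1 = 1
(x_2 ↔ x_3) ↔ (x_3 ↔ x_1) = 1 ↔ 1 = 1
x_1 ∨ ((x_2 ↔ x_3) ↔ (x_3 ↔ x_1)) = 1 ∨ 1 = 1
((x_2 ↔ x_3) ∨ ¬(x_3 → (x_2 → x_3))) → (x_1 ∨ ((x_2 ↔ x_3) ↔ (x_3 ↔ x_1))) = 1 → 1 = 1
x_1 ∧ x_3 = 1 ∧ 1 = 1
¬x_1 = ¬1 = 1
¬¬x_1 = ¬1 = 1
(x_1 ∧ x_3) → ¬¬x_1 = 1 → 1 = 1
x_3 ∨ x_1 = 1 ∨ 1 = 1
x_2 → x_1 = 1 → 1 = 1
(x_3 ∨ x_1) ∨ (x_2 → x_1) = 1 ∨ 1 = 1
((x_1 ∧ x_3) → ¬¬x_1) ∧ ((x_3 ∨ x_1) ∨ (x_2 → x_1)) = 1 ∧ 1 = 1
x_1 ↔ x_2 = 1 ↔ 1 = 1
(x_1 ↔ x_2) ∧ x_3 = 1 ∧ 1 = 1
x_2 ∧ x_2 = 1 ∧ 1 = 1
((x_1 ↔ x_2) ∧ x_3) → (x_2 ∧ x_2) = 1 → 1 = 1
x_1 ∨ x_1 = 1 ∨ 1 = 1
x_1 ∨ (x_1 ∨ x_1) = 1 ∨ 1 = 1
(((x_1 ↔ x_2) ∧ x_3) → (x_2 ∧ x_2)) → (x_1 ∨ (x_1 ∨ x_1)) = 1 → 1 = 1
(((x_1 ∧ x_3) → ¬¬x_1) ∧ ((x_3 ∨ x_1) ∨ (x_2 → x_1))) → ((((x_1 ↔ x_2) ∧ x_3) → (x_2 ∧ x_2)) → (x_1 ∨ (x_1 ∨ x_1))) = 1 → 1 = 1
(((x_2 ↔ x_3) ∨ ¬(x_3 → (x_2 → x_3))) → (x_1 ∨ ((x_2 ↔ x_3) ↔ (x_3 ↔ x_1)))) ∨ ((((x_1 ∧ x_3) → ¬¬x_1) ∧ ((x_3 ∨ x_1) ∨ (x_2 → x_1))) → ((((x_1 ↔ x_2) ∧ x_3) → (x_2 ∧ x_2)) → (x_1 ∨ (x_1 ∨ x_1)))) = 1 ∨ 1 = 1
x_1 ∨ x_2 = 1 ∨ 1 = 1
x_1 → x_3 = 1 → 1 = 1
¬x_2 = ¬1 = 1
(x_1 → x_3) → ¬x_2 = 1 → 1 = 1
(x_1 ∨ x_2) ∨ ((x_1 → x_3) → ¬x_2) = 1 ∨ 1 = 1
x_3 ↔ x_2 = 1 ↔ 1 = 1
x_3 ∧ (x_3 ↔ x_2) = 1 ∧ 1 = 1
x_1 → x_3 = 1 → 1 = 1
¬(x_1 → x_3) = ¬1 = 1
(x_3 ∧ (x_3 ↔ x_2)) → ¬(x_1 → x_3) = 1 → 1 = 1
¬x_3 = ¬1 = 1
x_1 → x_3 = 1 → 1 = 1
x_2 ∨ (x_1 → x_3) = 1 ∨ 1 = 1
¬x_3 ∨ (x_2 ∨ (x_1 → x_3)) = 1 ∨ 1 = 1
((x_3 ∧ (x_3 ↔ x_2)) → ¬(x_1 → x_3)) ∨ (¬x_3 ∨ (x_2 ∨ (x_1 → x_3))) = 1 ∨ 1 = 1
((x_1 ∨ x_2) ∨ ((x_1 → x_3) → ¬x_2)) → (((x_3 ∧ (x_3 ↔ x_2)) → ¬(x_1 → x_3)) ∨ (¬x_3 ∨ (x_2 ∨ (x_1 → x_3)))) = 1 → 1 = 1
x_2 ∧ x_2 = 1 ∧ 1 = 1
¬x_3 = ¬1 = 1
x_1 ∨ ¬x_3 = 1 ∨ 1 = 1
(x_2 ∧ x_2) ↔ (x_1 ∨ ¬x_3) = 1 ↔ 1 = 1
¬x_3 = ¬1 = 1
x_3 ↔ ¬x_3 = 1 ↔ 1 = 1
¬x_3 = ¬1 = 1
¬x_3 → x_1 = 1 → 1 = 1
(x_3 ↔ ¬x_3) ∨ (¬x_3 → x_1) = 1 ∨ 1 = 1
¬((x_3 ↔ ¬x_3) ∨ (¬x_3 → x_1)) = ¬1 = 1
((x_2 ∧ x_2) ↔ (x_1 ∨ ¬x_3)) ∨ ¬((x_3 ↔ ¬x_3) ∨ (¬x_3 → x_1)) = 1 ∨ 1 = 1
(((x_1 ∨ x_2) ∨ ((x_1 → x_3) → ¬x_2)) → (((x_3 ∧ (x_3 ↔ x_2)) → ¬(x_1 → x_3)) ∨ (¬x_3 ∨ (x_2 ∨ (x_1 → x_3))))) ∨ (((x_2 ∧ x_2) ↔ (x_1 ∨ ¬x_3)) ∨ ¬((x_3 ↔ ¬x_3) ∨ (¬x_3 → x_1))) = 1 ∨ 1 = 1
((((x_2 ↔ x_3) ∨ ¬(x_3 → (x_2 → x_3))) → (x_1 ∨ ((x_2 ↔ x_3) ↔ (x_3 ↔ x_1)))) ∨ ((((x_1 ∧ x_3) → ¬¬x_1) ∧ ((x_3 ∨ x_1) ∨ (x_2 → x_1))) → ((((x_1 ↔ x_2) ∧ x_3) → (x_2 ∧ x_2)) → (x_1 ∨ (x_1 ∨ x_1))))) ↔ ((((x_1 ∨ x_2) ∨ ((x_1 → x_3) → ¬x_2)) → (((x_3 ∧ (x_3 ↔ x_2)) → ¬(x_1 → x_3)) ∨ (¬x_3 ∨ (x_2 ∨ (x_1 → x_3))))) ∨ (((x_2 ∧ x_2) ↔ (x_1 ∨ ¬x_3)) ∨ ¬((x_3 ↔ ¬x_3) ∨ (¬x_3 → x_1)))) = 1 ↔ 1 = 1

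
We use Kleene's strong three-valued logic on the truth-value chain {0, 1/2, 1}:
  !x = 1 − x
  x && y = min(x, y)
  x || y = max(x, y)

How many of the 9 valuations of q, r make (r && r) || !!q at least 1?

q = 0, r = 0 ↦ 0  <
q = 0, r = 1/2 ↦ 1/2  <
q = 0, r = 1 ↦ 1  ≥
q = 1/2, r = 0 ↦ 1/2  <
q = 1/2, r = 1/2 ↦ 1/2  <
q = 1/2, r = 1 ↦ 1  ≥
q = 1, r = 0 ↦ 1  ≥
q = 1, r = 1/2 ↦ 1  ≥
q = 1, r = 1 ↦ 1  ≥
So 5 of the 9 assignments meet the threshold.

5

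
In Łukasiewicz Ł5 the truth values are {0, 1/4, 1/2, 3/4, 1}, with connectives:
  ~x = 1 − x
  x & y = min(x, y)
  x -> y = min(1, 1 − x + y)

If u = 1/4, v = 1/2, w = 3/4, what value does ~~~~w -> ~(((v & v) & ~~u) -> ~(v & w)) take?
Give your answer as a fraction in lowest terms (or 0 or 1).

1/4

~w = ~3/4 = 1/4
~~w = ~1/4 = 3/4
~~~w = ~3/4 = 1/4
~~~~w = ~1/4 = 3/4
v & v = 1/2 & 1/2 = 1/2
~u = ~1/4 = 3/4
~~u = ~3/4 = 1/4
(v & v) & ~~u = 1/2 & 1/4 = 1/4
v & w = 1/2 & 3/4 = 1/2
~(v & w) = ~1/2 = 1/2
((v & v) & ~~u) -> ~(v & w) = 1/4 -> 1/2 = 1
~(((v & v) & ~~u) -> ~(v & w)) = ~1 = 0
~~~~w -> ~(((v & v) & ~~u) -> ~(v & w)) = 3/4 -> 0 = 1/4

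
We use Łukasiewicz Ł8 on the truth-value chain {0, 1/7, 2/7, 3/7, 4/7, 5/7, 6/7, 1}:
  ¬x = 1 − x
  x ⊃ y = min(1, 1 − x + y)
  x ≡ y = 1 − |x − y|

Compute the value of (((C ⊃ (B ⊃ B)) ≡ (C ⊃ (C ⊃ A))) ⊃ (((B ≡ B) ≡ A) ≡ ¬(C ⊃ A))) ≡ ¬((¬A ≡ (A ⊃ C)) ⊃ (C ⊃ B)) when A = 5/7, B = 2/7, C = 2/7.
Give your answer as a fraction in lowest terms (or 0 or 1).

5/7

B ⊃ B = 2/7 ⊃ 2/7 = 1
C ⊃ (B ⊃ B) = 2/7 ⊃ 1 = 1
C ⊃ A = 2/7 ⊃ 5/7 = 1
C ⊃ (C ⊃ A) = 2/7 ⊃ 1 = 1
(C ⊃ (B ⊃ B)) ≡ (C ⊃ (C ⊃ A)) = 1 ≡ 1 = 1
B ≡ B = 2/7 ≡ 2/7 = 1
(B ≡ B) ≡ A = 1 ≡ 5/7 = 5/7
C ⊃ A = 2/7 ⊃ 5/7 = 1
¬(C ⊃ A) = ¬1 = 0
((B ≡ B) ≡ A) ≡ ¬(C ⊃ A) = 5/7 ≡ 0 = 2/7
((C ⊃ (B ⊃ B)) ≡ (C ⊃ (C ⊃ A))) ⊃ (((B ≡ B) ≡ A) ≡ ¬(C ⊃ A)) = 1 ⊃ 2/7 = 2/7
¬A = ¬5/7 = 2/7
A ⊃ C = 5/7 ⊃ 2/7 = 4/7
¬A ≡ (A ⊃ C) = 2/7 ≡ 4/7 = 5/7
C ⊃ B = 2/7 ⊃ 2/7 = 1
(¬A ≡ (A ⊃ C)) ⊃ (C ⊃ B) = 5/7 ⊃ 1 = 1
¬((¬A ≡ (A ⊃ C)) ⊃ (C ⊃ B)) = ¬1 = 0
(((C ⊃ (B ⊃ B)) ≡ (C ⊃ (C ⊃ A))) ⊃ (((B ≡ B) ≡ A) ≡ ¬(C ⊃ A))) ≡ ¬((¬A ≡ (A ⊃ C)) ⊃ (C ⊃ B)) = 2/7 ≡ 0 = 5/7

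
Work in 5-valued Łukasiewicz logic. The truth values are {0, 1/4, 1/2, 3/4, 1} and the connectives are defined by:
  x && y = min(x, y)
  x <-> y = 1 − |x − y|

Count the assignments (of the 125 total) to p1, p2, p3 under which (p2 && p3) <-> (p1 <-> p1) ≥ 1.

value 1: 5 assignments (counts)
value 3/4: 15 assignments
value 1/2: 25 assignments
value 1/4: 35 assignments
value 0: 45 assignments
So 5 of the 125 assignments meet the threshold.

5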